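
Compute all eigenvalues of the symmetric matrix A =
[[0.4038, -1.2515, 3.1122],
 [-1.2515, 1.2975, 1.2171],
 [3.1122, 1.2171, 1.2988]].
sigma(A) ≈ {-3, 2, 4}

A is real symmetric, so its spectrum consists of real eigenvalues. Expanding the characteristic polynomial of the displayed matrix gives
  det(λ I - A) = p(λ) = λ^3 + (-3)λ^2 + (-10)λ + (24).
Solving p(λ) = 0 yields eigenvalues ≈ -3, 2, 4. (A is shown rounded to 4 decimals, so these recover the underlying integer eigenvalues to within that precision.)
Verification: the trace of A = 3 equals the sum of eigenvalues 3, and det(A) ≈ -24.0003 matches the eigenvalue product -24.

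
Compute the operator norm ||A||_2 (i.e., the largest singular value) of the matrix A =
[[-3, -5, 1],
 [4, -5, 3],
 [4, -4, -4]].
||A||_2 ≈ 8.8283 (= sqrt(largest eigenvalue of A^T A))

||A||_2 = sigma_max(A) = sqrt(lambda_max(A^T A)). Form the symmetric matrix M = A^T A =
[[41, -21, -7],
 [-21, 66, -4],
 [-7, -4, 26]].
Its characteristic polynomial (trace, sum of principal 2x2 minors, determinant of M give the coefficients) is
  p(λ) = det(λ I - M) = λ^3 - 133λ^2 + 4982λ - 53824.
No integer candidate from the rational root theorem (±divisors of 53824) is a root, so the roots are irrational. The cubic discriminant is Δ = 1648234852 > 0, so there are three distinct real roots. p(19) = -320 and p(20) = 616 have opposite signs, so a root lies in (19, 20); Newton's method refines it to λ ≈ 19.3244. p(35) = 496 and p(36) = -184 have opposite signs, so a root lies in (35, 36); Newton's method refines it to λ ≈ 35.7369. p(77) = -2234 and p(78) = 152 have opposite signs, so a root lies in (77, 78); Newton's method refines it to λ ≈ 77.9387. Check (Vieta): the three roots sum to 133, matching tr M = 133.
So the eigenvalues of A^T A are ≈ 19.3244, 35.7369, 77.9387 (all ≥ 0, as they must be for A^T A). The largest is λ_max ≈ 77.9387, hence ||A||_2 = sqrt(λ_max) ≈ 8.8283.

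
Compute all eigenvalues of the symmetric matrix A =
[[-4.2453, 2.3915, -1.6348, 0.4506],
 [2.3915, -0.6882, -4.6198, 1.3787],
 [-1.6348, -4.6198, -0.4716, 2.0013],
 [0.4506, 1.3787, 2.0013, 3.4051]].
sigma(A) ≈ {-6, -5, 4, 5}

A is real symmetric, so its spectrum consists of real eigenvalues. Expanding the characteristic polynomial of the displayed matrix gives
  det(λ I - A) = p(λ) = λ^4 + (2)λ^3 + (-49)λ^2 + (-50)λ + (600.0013).
Solving p(λ) = 0 yields eigenvalues ≈ -6, -5, 4, 5. (A is shown rounded to 4 decimals, so these recover the underlying integer eigenvalues to within that precision.)
Verification: the trace of A = -2 equals the sum of eigenvalues -2, and det(A) ≈ 600.0013 matches the eigenvalue product 600.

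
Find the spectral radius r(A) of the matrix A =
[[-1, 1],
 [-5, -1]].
r(A) = sqrt(6) ≈ 2.4495

The eigenvalues of A are the roots of its characteristic polynomial. With M = A (coefficients from the trace and determinant):
  p(λ) = det(λ I - M) = λ^2 + 2λ + 6.
For λ^2 + 2λ + 6 the discriminant is -20. It is negative, so the roots are the complex-conjugate pair λ = -1 ± (sqrt(20)/2) i ≈ -1 ± 2.2361i. For a conjugate pair the product of the roots equals the constant term, so |λ|^2 = 6 and |λ| = sqrt(6) ≈ 2.4495.
Thus the eigenvalues (to 4 decimals) are -1 ± 2.2361i (modulus 2.4495). The spectral radius is the largest modulus: r(A) = sqrt(6) ≈ 2.4495. (Cross-check: r(A) ≤ ||A||_2 ≈ 5.1623; equality holds whenever A is normal, though it can also hold for some non-normal A.)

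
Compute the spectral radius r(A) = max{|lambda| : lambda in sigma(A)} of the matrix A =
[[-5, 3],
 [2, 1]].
r(A) = (4 + sqrt(60))/2 ≈ 5.873

The eigenvalues of A are the roots of its characteristic polynomial. With M = A (coefficients from the trace and determinant):
  p(λ) = det(λ I - M) = λ^2 + 4λ - 11.
For λ^2 + 4λ - 11 the discriminant is 60. It is nonnegative but not a perfect square, so the roots are real and irrational: λ = (-4 ± sqrt(60))/2 ≈ 1.873, -5.873.
Thus the eigenvalues (to 4 decimals) are 1.873 (modulus 1.873); -5.873 (modulus 5.873). The spectral radius is the largest modulus: r(A) = (4 + sqrt(60))/2 ≈ 5.873. (Cross-check: r(A) ≤ ||A||_2 ≈ 5.9667; equality holds whenever A is normal, though it can also hold for some non-normal A.)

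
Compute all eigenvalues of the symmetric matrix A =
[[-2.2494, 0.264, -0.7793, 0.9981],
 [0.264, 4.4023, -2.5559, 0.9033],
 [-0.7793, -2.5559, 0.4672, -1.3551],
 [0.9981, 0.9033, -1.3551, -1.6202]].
sigma(A) ≈ {-3, -2, 0, 6}

A is real symmetric, so its spectrum consists of real eigenvalues. Expanding the characteristic polynomial of the displayed matrix gives
  det(λ I - A) = p(λ) = λ^4 + (-1)λ^3 + (-24)λ^2 + (-36)λ + (0).
Solving p(λ) = 0 yields eigenvalues ≈ -3, -2, 0, 6. (A is shown rounded to 4 decimals, so these recover the underlying integer eigenvalues to within that precision.)
Verification: the trace of A = 1 equals the sum of eigenvalues 1, and det(A) ≈ -0.0005 matches the eigenvalue product 0.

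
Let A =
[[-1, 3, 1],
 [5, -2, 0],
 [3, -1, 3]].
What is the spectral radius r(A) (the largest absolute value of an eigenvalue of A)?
r(A) ≈ 5.6342

The eigenvalues of A are the roots of its characteristic polynomial. With M = A (coefficients from the trace, the sum of principal 2x2 minors, and det A):
  p(λ) = det(λ I - M) = λ^3 - 25λ + 38.
No integer candidate from the rational root theorem (±divisors of 38) is a root, so the roots are irrational. The cubic discriminant is Δ = 23512 > 0, so there are three distinct real roots. p(-6) = -28 and p(-5) = 38 have opposite signs, so a root lies in (-6, -5); Newton's method refines it to λ ≈ -5.6342. p(1) = 14 and p(2) = -4 have opposite signs, so a root lies in (1, 2); Newton's method refines it to λ ≈ 1.7255. p(3) = -10 and p(4) = 2 have opposite signs, so a root lies in (3, 4); Newton's method refines it to λ ≈ 3.9087. Check (Vieta): the three roots sum to 0, matching tr M = 0.
Thus the eigenvalues (to 4 decimals) are -5.6342 (modulus 5.6342); 1.7255 (modulus 1.7255); 3.9087 (modulus 3.9087). The spectral radius is the largest modulus: r(A) ≈ 5.6342. (Cross-check: r(A) ≤ ||A||_2 ≈ 6.7131; equality holds whenever A is normal, though it can also hold for some non-normal A.)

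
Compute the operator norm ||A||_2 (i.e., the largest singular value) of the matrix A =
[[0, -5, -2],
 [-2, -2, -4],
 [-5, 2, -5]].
||A||_2 ≈ 8.4343 (= sqrt(largest eigenvalue of A^T A))

||A||_2 = sigma_max(A) = sqrt(lambda_max(A^T A)). Form the symmetric matrix M = A^T A =
[[29, -6, 33],
 [-6, 33, 8],
 [33, 8, 45]].
Its characteristic polynomial (trace, sum of principal 2x2 minors, determinant of M give the coefficients) is
  p(λ) = det(λ I - M) = λ^3 - 107λ^2 + 2558λ - 484.
No integer candidate from the rational root theorem (±divisors of 484) is a root, so the roots are irrational. The cubic discriminant is Δ = 7969792500 > 0, so there are three distinct real roots. p(0) = -484 and p(1) = 1968 have opposite signs, so a root lies in (0, 1); Newton's method refines it to λ ≈ 0.1907. p(35) = 846 and p(36) = -412 have opposite signs, so a root lies in (35, 36); Newton's method refines it to λ ≈ 35.6726. p(71) = -342 and p(72) = 2252 have opposite signs, so a root lies in (71, 72); Newton's method refines it to λ ≈ 71.1367. Check (Vieta): the three roots sum to 107, matching tr M = 107.
So the eigenvalues of A^T A are ≈ 0.1907, 35.6726, 71.1367 (all ≥ 0, as they must be for A^T A). The largest is λ_max ≈ 71.1367, hence ||A||_2 = sqrt(λ_max) ≈ 8.4343.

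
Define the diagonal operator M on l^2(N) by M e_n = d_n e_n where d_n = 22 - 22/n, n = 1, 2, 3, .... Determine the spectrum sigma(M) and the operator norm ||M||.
sigma(M) = {22 - 22/n : n ≥ 1} ∪ {22}; ||M|| = 22

A bounded diagonal operator on l^2 with diagonal entries d_n has spectrum equal to the closure of {d_n : n ≥ 1}: every d_n is an eigenvalue (with eigenvector e_n), so {d_n} ⊂ sigma(M); the spectrum is closed, so its closure is too; and for lambda not in the closure, (M - lambda I) has bounded inverse (the diagonal entries 1/(d_n - lambda) are bounded). For our sequence d_n = 22 - 22/n, n = 1, 2, 3, ...:
  - {d_n} = {22 - 22/n : n ≥ 1}; the only limit point is 22
  - closure = {22 - 22/n : n ≥ 1} ∪ {22}
For the norm: a diagonal operator has ||M|| = sup_n |d_n|. Here d_n = 22 - 22/n increases monotonically from d_1 = 0 toward 22, with all terms in [0, 22); so sup_n |d_n| = 22 (the supremum is the limit, not attained). So ||M|| = 22.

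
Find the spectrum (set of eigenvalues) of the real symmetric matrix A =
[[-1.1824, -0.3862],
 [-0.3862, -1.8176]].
sigma(A) ≈ {-2, -1}

A is real symmetric, so its spectrum consists of real eigenvalues. Expanding the characteristic polynomial of the displayed matrix gives
  det(λ I - A) = p(λ) = λ^2 + (3)λ + (2).
Solving p(λ) = 0 yields eigenvalues ≈ -2, -1. (A is shown rounded to 4 decimals, so these recover the underlying integer eigenvalues to within that precision.)
Verification: the trace of A = -3 equals the sum of eigenvalues -3, and det(A) ≈ 2.0000 matches the eigenvalue product 2.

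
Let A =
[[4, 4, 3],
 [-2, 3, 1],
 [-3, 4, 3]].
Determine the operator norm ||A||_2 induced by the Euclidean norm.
||A||_2 ≈ 7.6938 (= sqrt(largest eigenvalue of A^T A))

||A||_2 = sigma_max(A) = sqrt(lambda_max(A^T A)). Form the symmetric matrix M = A^T A =
[[29, -2, 1],
 [-2, 41, 27],
 [1, 27, 19]].
Its characteristic polynomial (trace, sum of principal 2x2 minors, determinant of M give the coefficients) is
  p(λ) = det(λ I - M) = λ^3 - 89λ^2 + 1785λ - 1225.
No integer candidate from the rational root theorem (±divisors of 1225) is a root, so the roots are irrational. The cubic discriminant is Δ = 2496550000 > 0, so there are three distinct real roots. p(0) = -1225 and p(1) = 472 have opposite signs, so a root lies in (0, 1); Newton's method refines it to λ ≈ 0.7113. p(29) = 80 and p(30) = -775 have opposite signs, so a root lies in (29, 30); Newton's method refines it to λ ≈ 29.0937. p(59) = -340 and p(60) = 1475 have opposite signs, so a root lies in (59, 60); Newton's method refines it to λ ≈ 59.195. Check (Vieta): the three roots sum to 89, matching tr M = 89.
So the eigenvalues of A^T A are ≈ 0.7113, 29.0937, 59.195 (all ≥ 0, as they must be for A^T A). The largest is λ_max ≈ 59.195, hence ||A||_2 = sqrt(λ_max) ≈ 7.6938.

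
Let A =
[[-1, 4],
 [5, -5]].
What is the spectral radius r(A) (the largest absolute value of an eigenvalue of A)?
r(A) = (6 + sqrt(96))/2 ≈ 7.899

The eigenvalues of A are the roots of its characteristic polynomial. With M = A (coefficients from the trace and determinant):
  p(λ) = det(λ I - M) = λ^2 + 6λ - 15.
For λ^2 + 6λ - 15 the discriminant is 96. It is nonnegative but not a perfect square, so the roots are real and irrational: λ = (-6 ± sqrt(96))/2 ≈ 1.899, -7.899.
Thus the eigenvalues (to 4 decimals) are 1.899 (modulus 1.899); -7.899 (modulus 7.899). The spectral radius is the largest modulus: r(A) = (6 + sqrt(96))/2 ≈ 7.899. (Cross-check: r(A) ≤ ||A||_2 ≈ 7.9658; equality holds whenever A is normal, though it can also hold for some non-normal A.)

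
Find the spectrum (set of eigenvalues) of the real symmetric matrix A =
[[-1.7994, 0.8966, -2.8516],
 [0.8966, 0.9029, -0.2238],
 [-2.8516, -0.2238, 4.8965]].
sigma(A) ≈ {-3, 1, 6}

A is real symmetric, so its spectrum consists of real eigenvalues. Expanding the characteristic polynomial of the displayed matrix gives
  det(λ I - A) = p(λ) = λ^3 + (-4)λ^2 + (-15)λ + (18).
Solving p(λ) = 0 yields eigenvalues ≈ -3, 1, 6. (A is shown rounded to 4 decimals, so these recover the underlying integer eigenvalues to within that precision.)
Verification: the trace of A = 4 equals the sum of eigenvalues 4, and det(A) ≈ -17.9990 matches the eigenvalue product -18.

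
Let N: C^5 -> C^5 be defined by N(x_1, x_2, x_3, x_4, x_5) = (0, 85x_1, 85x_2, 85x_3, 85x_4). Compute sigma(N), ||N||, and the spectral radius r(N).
sigma(N) = {0}; ||N|| = 85; r(N) = 0. (N is nilpotent with N^5 = 0.)

On C^5, N is a strictly lower-triangular matrix with 85 on the subdiagonal and zeros elsewhere, so its characteristic polynomial is lambda^5 and every eigenvalue is 0: sigma(N) = {0}. For the operator norm, N e_i = 85e_{i+1} for i = 1, ..., 4 and N e_5 = 0, so the singular values of N are 85 (with multiplicity 4) and 0; hence ||N|| = 85. The spectral radius r(N) = max|lambda| = 0. Note ||N|| > r(N) — characteristic of non-normal nilpotent operators. Indeed N^5 = 0.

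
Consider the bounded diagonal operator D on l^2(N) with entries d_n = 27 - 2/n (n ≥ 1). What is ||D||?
||D|| = 27

For a diagonal operator on l^2 with entries d_n, ||D|| = sup_n |d_n|. Here d_1 = 25, d_2 = 26, ..., and d_n = 27 - 2/n increases monotonically toward 27. All terms lie in [25, 27), so |d_n| = d_n and the supremum is the limit 27, which is not attained by any individual d_n. Hence ||D|| = 27.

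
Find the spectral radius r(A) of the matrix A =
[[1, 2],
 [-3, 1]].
r(A) = sqrt(7) ≈ 2.6458

The eigenvalues of A are the roots of its characteristic polynomial. With M = A (coefficients from the trace and determinant):
  p(λ) = det(λ I - M) = λ^2 - 2λ + 7.
For λ^2 - 2λ + 7 the discriminant is -24. It is negative, so the roots are the complex-conjugate pair λ = 1 ± (sqrt(24)/2) i ≈ 1 ± 2.4495i. For a conjugate pair the product of the roots equals the constant term, so |λ|^2 = 7 and |λ| = sqrt(7) ≈ 2.6458.
Thus the eigenvalues (to 4 decimals) are 1 ± 2.4495i (modulus 2.6458). The spectral radius is the largest modulus: r(A) = sqrt(7) ≈ 2.6458. (Cross-check: r(A) ≤ ||A||_2 ≈ 3.1926; equality holds whenever A is normal, though it can also hold for some non-normal A.)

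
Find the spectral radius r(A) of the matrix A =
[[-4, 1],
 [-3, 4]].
r(A) = sqrt(52)/2 ≈ 3.6056

The eigenvalues of A are the roots of its characteristic polynomial. With M = A (coefficients from the trace and determinant):
  p(λ) = det(λ I - M) = λ^2 - 13.
For λ^2 - 13 the discriminant is 52. It is nonnegative but not a perfect square, so the roots are real and irrational: λ = ± sqrt(52)/2 ≈ 3.6056, -3.6056.
Thus the eigenvalues (to 4 decimals) are 3.6056 (modulus 3.6056); -3.6056 (modulus 3.6056). The spectral radius is the largest modulus: r(A) = sqrt(52)/2 ≈ 3.6056. (Cross-check: r(A) ≤ ||A||_2 ≈ 6.1231; equality holds whenever A is normal, though it can also hold for some non-normal A.)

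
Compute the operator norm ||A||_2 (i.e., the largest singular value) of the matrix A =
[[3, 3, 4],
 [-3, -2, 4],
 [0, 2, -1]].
||A||_2 ≈ 5.8485 (= sqrt(largest eigenvalue of A^T A))

||A||_2 = sigma_max(A) = sqrt(lambda_max(A^T A)). Form the symmetric matrix M = A^T A =
[[18, 15, 0],
 [15, 17, 2],
 [0, 2, 33]].
Its characteristic polynomial (trace, sum of principal 2x2 minors, determinant of M give the coefficients) is
  p(λ) = det(λ I - M) = λ^3 - 68λ^2 + 1232λ - 2601.
No integer candidate from the rational root theorem (±divisors of 2601) is a root, so the roots are irrational. The cubic discriminant is Δ = 6795317 > 0, so there are three distinct real roots. p(2) = -401 and p(3) = 510 have opposite signs, so a root lies in (2, 3); Newton's method refines it to λ ≈ 2.4239. p(31) = 34 and p(32) = -41 have opposite signs, so a root lies in (31, 32); Newton's method refines it to λ ≈ 31.3713. p(34) = -17 and p(35) = 94 have opposite signs, so a root lies in (34, 35); Newton's method refines it to λ ≈ 34.2048. Check (Vieta): the three roots sum to 68, matching tr M = 68.
So the eigenvalues of A^T A are ≈ 2.4239, 31.3713, 34.2048 (all ≥ 0, as they must be for A^T A). The largest is λ_max ≈ 34.2048, hence ||A||_2 = sqrt(λ_max) ≈ 5.8485.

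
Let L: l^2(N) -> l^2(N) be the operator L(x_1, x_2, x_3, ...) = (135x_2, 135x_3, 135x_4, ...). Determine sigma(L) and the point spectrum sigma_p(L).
sigma(L) = closed disk {z in C : |z| ≤ 135}; sigma_p(L) = open disk {z in C : |z| < 135}

Note L = 135·V where V is the unit left shift (V x)_k = x_{k+1}; so sigma(L) = 135·sigma(V) and ||L|| = 135||V||. ||L x||^2 = 18225sum_{k≥2} |x_k|^2 ≤ 18225||x||^2, with equality on {x : x_1 = 0}, so ||L|| = 135. For any lambda with |lambda| < 135, set r = lambda/135 (|r| < 1); the vector x = (1, r, r^2, ...) is in l^2 and satisfies L x = 135(r, r^2, ...) = lambda x, so lambda is an eigenvalue. On the boundary |lambda| = 135 the geometric series diverges, so no l^2 eigenvector exists, but these lambda lie in the approximate point spectrum. Hence sigma(L) is the closed disk of radius 135 and sigma_p(L) is the open disk.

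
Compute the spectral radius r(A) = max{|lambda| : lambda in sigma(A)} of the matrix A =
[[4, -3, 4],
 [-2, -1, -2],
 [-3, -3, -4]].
r(A) ≈ 4.2261

The eigenvalues of A are the roots of its characteristic polynomial. With M = A (coefficients from the trace, the sum of principal 2x2 minors, and det A):
  p(λ) = det(λ I - M) = λ^3 + λ^2 - 16λ - 10.
No integer candidate from the rational root theorem (±divisors of 10) is a root, so the roots are irrational. The cubic discriminant is Δ = 16860 > 0, so there are three distinct real roots. p(-5) = -30 and p(-4) = 6 have opposite signs, so a root lies in (-5, -4); Newton's method refines it to λ ≈ -4.2261. p(-1) = 6 and p(0) = -10 have opposite signs, so a root lies in (-1, 0); Newton's method refines it to λ ≈ -0.6159. p(3) = -22 and p(4) = 6 have opposite signs, so a root lies in (3, 4); Newton's method refines it to λ ≈ 3.842. Check (Vieta): the three roots sum to -1, matching tr M = -1.
Thus the eigenvalues (to 4 decimals) are -4.2261 (modulus 4.2261); -0.6159 (modulus 0.6159); 3.842 (modulus 3.842). The spectral radius is the largest modulus: r(A) ≈ 4.2261. (Cross-check: r(A) ≤ ||A||_2 ≈ 8.044; equality holds whenever A is normal, though it can also hold for some non-normal A.)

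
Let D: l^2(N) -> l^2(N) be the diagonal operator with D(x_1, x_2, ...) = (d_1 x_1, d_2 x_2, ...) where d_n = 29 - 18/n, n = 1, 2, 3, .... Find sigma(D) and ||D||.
sigma(D) = {29 - 18/n : n ≥ 1} ∪ {29}; ||D|| = 29

A bounded diagonal operator on l^2 with diagonal entries d_n has spectrum equal to the closure of {d_n : n ≥ 1}: every d_n is an eigenvalue (with eigenvector e_n), so {d_n} ⊂ sigma(D); the spectrum is closed, so its closure is too; and for lambda not in the closure, (D - lambda I) has bounded inverse (the diagonal entries 1/(d_n - lambda) are bounded). For our sequence d_n = 29 - 18/n, n = 1, 2, 3, ...:
  - {d_n} = {29 - 18/n : n ≥ 1}; the only limit point is 29
  - closure = {29 - 18/n : n ≥ 1} ∪ {29}
For the norm: a diagonal operator has ||D|| = sup_n |d_n|. Here d_n = 29 - 18/n increases monotonically from d_1 = 11 toward 29, with all terms in [11, 29); so sup_n |d_n| = 29 (the supremum is the limit, not attained). So ||D|| = 29.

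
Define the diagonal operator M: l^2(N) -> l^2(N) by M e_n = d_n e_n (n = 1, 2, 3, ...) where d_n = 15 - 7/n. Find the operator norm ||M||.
||M|| = 15

For a diagonal operator on l^2 with entries d_n, ||M|| = sup_n |d_n|. Here d_1 = 8, d_2 = 23/2, ..., and d_n = 15 - 7/n increases monotonically toward 15. All terms lie in [8, 15), so |d_n| = d_n and the supremum is the limit 15, which is not attained by any individual d_n. Hence ||M|| = 15.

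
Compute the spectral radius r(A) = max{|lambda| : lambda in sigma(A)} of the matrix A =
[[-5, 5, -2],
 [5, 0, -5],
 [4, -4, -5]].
r(A) ≈ 9.4125

The eigenvalues of A are the roots of its characteristic polynomial. With M = A (coefficients from the trace, the sum of principal 2x2 minors, and det A):
  p(λ) = det(λ I - M) = λ^3 + 10λ^2 - 12λ - 165.
No integer candidate from the rational root theorem (±divisors of 165) is a root, so the roots are irrational. The cubic discriminant is Δ = 302637 > 0, so there are three distinct real roots. p(-10) = -45 and p(-9) = 24 have opposite signs, so a root lies in (-10, -9); Newton's method refines it to λ ≈ -9.4125. p(-5) = 20 and p(-4) = -21 have opposite signs, so a root lies in (-5, -4); Newton's method refines it to λ ≈ -4.4909. p(3) = -84 and p(4) = 11 have opposite signs, so a root lies in (3, 4); Newton's method refines it to λ ≈ 3.9034. Check (Vieta): the three roots sum to -10, matching tr M = -10.
Thus the eigenvalues (to 4 decimals) are -9.4125 (modulus 9.4125); -4.4909 (modulus 4.4909); 3.9034 (modulus 3.9034). The spectral radius is the largest modulus: r(A) ≈ 9.4125. (Cross-check: r(A) ≤ ||A||_2 ≈ 10.7554; equality holds whenever A is normal, though it can also hold for some non-normal A.)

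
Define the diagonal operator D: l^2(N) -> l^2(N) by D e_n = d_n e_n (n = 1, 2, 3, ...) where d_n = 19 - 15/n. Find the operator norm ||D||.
||D|| = 19

For a diagonal operator on l^2 with entries d_n, ||D|| = sup_n |d_n|. Here d_1 = 4, d_2 = 23/2, ..., and d_n = 19 - 15/n increases monotonically toward 19. All terms lie in [4, 19), so |d_n| = d_n and the supremum is the limit 19, which is not attained by any individual d_n. Hence ||D|| = 19.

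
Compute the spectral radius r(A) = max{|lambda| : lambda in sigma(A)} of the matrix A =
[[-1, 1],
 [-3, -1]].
r(A) = 2

The eigenvalues of A are the roots of its characteristic polynomial. With M = A (coefficients from the trace and determinant):
  p(λ) = det(λ I - M) = λ^2 + 2λ + 4.
For λ^2 + 2λ + 4 the discriminant is -12. It is negative, so the roots are the complex-conjugate pair λ = -1 ± (sqrt(12)/2) i ≈ -1 ± 1.7321i. For a conjugate pair the product of the roots equals the constant term, so |λ|^2 = 4 and |λ| = sqrt(4) = 2.
Thus the eigenvalues (to 4 decimals) are -1 ± 1.7321i (modulus 2). The spectral radius is the largest modulus: r(A) = 2. (Cross-check: r(A) ≤ ||A||_2 ≈ 3.2361; equality holds whenever A is normal, though it can also hold for some non-normal A.)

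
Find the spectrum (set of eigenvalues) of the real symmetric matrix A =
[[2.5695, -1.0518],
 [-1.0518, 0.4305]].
sigma(A) ≈ {0, 3}

A is real symmetric, so its spectrum consists of real eigenvalues. Expanding the characteristic polynomial of the displayed matrix gives
  det(λ I - A) = p(λ) = λ^2 + (-3)λ + (0).
Solving p(λ) = 0 yields eigenvalues ≈ 0, 3. (A is shown rounded to 4 decimals, so these recover the underlying integer eigenvalues to within that precision.)
Verification: the trace of A = 3 equals the sum of eigenvalues 3, and det(A) ≈ -0.0001 matches the eigenvalue product 0.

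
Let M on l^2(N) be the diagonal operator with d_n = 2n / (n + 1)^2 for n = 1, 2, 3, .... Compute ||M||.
||M|| = 1/2 (attained at n = 1)

For M diagonal, ||M|| = sup_n |d_n|. Treat f(x) = 2x / (x + 1)^2 for real x > 0. By the quotient rule, f'(x) = 2(1 - x)/(x + 1)^3, which is positive for x < 1 and negative for x > 1. So f has a unique maximum at x = 1, and since 1 is a positive integer, the supremum over n ≥ 1 is attained at n = 1: d_1 = 2·1/(1 + 1)^2 = 2·1/4 = 1/2. Hence ||M|| = 1/2.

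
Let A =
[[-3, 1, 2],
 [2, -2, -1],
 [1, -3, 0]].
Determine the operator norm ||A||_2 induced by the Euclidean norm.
||A||_2 = sqrt((33 + sqrt(465))/2) ≈ 5.2232 (= sqrt(largest eigenvalue of A^T A))

||A||_2 = sigma_max(A) = sqrt(lambda_max(A^T A)). Form the symmetric matrix M = A^T A =
[[14, -10, -8],
 [-10, 14, 4],
 [-8, 4, 5]].
Its characteristic polynomial (trace, sum of principal 2x2 minors, determinant of M give the coefficients) is
  p(λ) = det(λ I - M) = λ^3 - 33λ^2 + 156λ.
The constant term is 0, so λ = 0 is a root. Dividing out λ leaves p(λ) = λ(λ^2 - 33λ + 156). For λ^2 - 33λ + 156 the discriminant is 465. It is nonnegative but not a perfect square, so the roots are real and irrational: λ = (33 ± sqrt(465))/2 ≈ 27.2819, 5.7181.
So the eigenvalues of A^T A are ≈ 0, 5.7181, 27.2819 (all ≥ 0, as they must be for A^T A). The largest is λ_max = (33 + sqrt(465))/2 ≈ 27.2819, hence ||A||_2 = sqrt(λ_max) = sqrt((33 + sqrt(465))/2) ≈ 5.2232.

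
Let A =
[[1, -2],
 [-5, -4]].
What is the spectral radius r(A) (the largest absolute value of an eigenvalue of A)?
r(A) = (3 + sqrt(65))/2 ≈ 5.5311

The eigenvalues of A are the roots of its characteristic polynomial. With M = A (coefficients from the trace and determinant):
  p(λ) = det(λ I - M) = λ^2 + 3λ - 14.
For λ^2 + 3λ - 14 the discriminant is 65. It is nonnegative but not a perfect square, so the roots are real and irrational: λ = (-3 ± sqrt(65))/2 ≈ 2.5311, -5.5311.
Thus the eigenvalues (to 4 decimals) are 2.5311 (modulus 2.5311); -5.5311 (modulus 5.5311). The spectral radius is the largest modulus: r(A) = (3 + sqrt(65))/2 ≈ 5.5311. (Cross-check: r(A) ≤ ||A||_2 ≈ 6.4225; equality holds whenever A is normal, though it can also hold for some non-normal A.)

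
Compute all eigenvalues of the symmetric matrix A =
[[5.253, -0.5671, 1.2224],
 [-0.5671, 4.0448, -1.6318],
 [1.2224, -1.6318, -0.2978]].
sigma(A) ≈ {-1, 4, 6}

A is real symmetric, so its spectrum consists of real eigenvalues. Expanding the characteristic polynomial of the displayed matrix gives
  det(λ I - A) = p(λ) = λ^3 + (-9)λ^2 + (14)λ + (24).
Solving p(λ) = 0 yields eigenvalues ≈ -1, 4, 6. (A is shown rounded to 4 decimals, so these recover the underlying integer eigenvalues to within that precision.)
Verification: the trace of A = 9 equals the sum of eigenvalues 9, and det(A) ≈ -24.0008 matches the eigenvalue product -24.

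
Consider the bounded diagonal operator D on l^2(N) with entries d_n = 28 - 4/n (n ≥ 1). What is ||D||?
||D|| = 28

For a diagonal operator on l^2 with entries d_n, ||D|| = sup_n |d_n|. Here d_1 = 24, d_2 = 26, ..., and d_n = 28 - 4/n increases monotonically toward 28. All terms lie in [24, 28), so |d_n| = d_n and the supremum is the limit 28, which is not attained by any individual d_n. Hence ||D|| = 28.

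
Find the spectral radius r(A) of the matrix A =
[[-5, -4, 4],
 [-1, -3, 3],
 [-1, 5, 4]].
r(A) ≈ 6.5768

The eigenvalues of A are the roots of its characteristic polynomial. With M = A (coefficients from the trace, the sum of principal 2x2 minors, and det A):
  p(λ) = det(λ I - M) = λ^3 + 4λ^2 - 32λ - 99.
No integer candidate from the rational root theorem (±divisors of 99) is a root, so the roots are irrational. The cubic discriminant is Δ = 136269 > 0, so there are three distinct real roots. p(-7) = -22 and p(-6) = 21 have opposite signs, so a root lies in (-7, -6); Newton's method refines it to λ ≈ -6.5768. p(-3) = 6 and p(-2) = -27 have opposite signs, so a root lies in (-3, -2); Newton's method refines it to λ ≈ -2.7997. p(5) = -34 and p(6) = 69 have opposite signs, so a root lies in (5, 6); Newton's method refines it to λ ≈ 5.3765. Check (Vieta): the three roots sum to -4, matching tr M = -4.
Thus the eigenvalues (to 4 decimals) are -6.5768 (modulus 6.5768); -2.7997 (modulus 2.7997); 5.3765 (modulus 5.3765). The spectral radius is the largest modulus: r(A) ≈ 6.5768. (Cross-check: r(A) ≤ ||A||_2 ≈ 8.5247; equality holds whenever A is normal, though it can also hold for some non-normal A.)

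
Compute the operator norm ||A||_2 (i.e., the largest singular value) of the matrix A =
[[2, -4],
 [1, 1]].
||A||_2 = sqrt((22 + sqrt(340))/2) ≈ 4.4966 (= sqrt(largest eigenvalue of A^T A))

||A||_2 = sigma_max(A) = sqrt(lambda_max(A^T A)). Form the symmetric matrix M = A^T A =
[[5, -7],
 [-7, 17]].
Its characteristic polynomial (trace, determinant of M give the coefficients) is
  p(λ) = det(λ I - M) = λ^2 - 22λ + 36.
For λ^2 - 22λ + 36 the discriminant is 340. It is nonnegative but not a perfect square, so the roots are real and irrational: λ = (22 ± sqrt(340))/2 ≈ 20.2195, 1.7805.
So the eigenvalues of A^T A are ≈ 1.7805, 20.2195 (all ≥ 0, as they must be for A^T A). The largest is λ_max = (22 + sqrt(340))/2 ≈ 20.2195, hence ||A||_2 = sqrt(λ_max) = sqrt((22 + sqrt(340))/2) ≈ 4.4966.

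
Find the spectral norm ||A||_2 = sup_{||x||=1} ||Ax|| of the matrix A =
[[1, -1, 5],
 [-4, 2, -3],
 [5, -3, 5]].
||A||_2 ≈ 10.3345 (= sqrt(largest eigenvalue of A^T A))

||A||_2 = sigma_max(A) = sqrt(lambda_max(A^T A)). Form the symmetric matrix M = A^T A =
[[42, -24, 42],
 [-24, 14, -26],
 [42, -26, 59]].
Its characteristic polynomial (trace, sum of principal 2x2 minors, determinant of M give the coefficients) is
  p(λ) = det(λ I - M) = λ^3 - 115λ^2 + 876λ - 36.
No integer candidate from the rational root theorem (±divisors of 36) is a root, so the roots are irrational. The cubic discriminant is Δ = 7305900624 > 0, so there are three distinct real roots. p(0) = -36 and p(1) = 726 have opposite signs, so a root lies in (0, 1); Newton's method refines it to λ ≈ 0.0413. p(8) = 124 and p(9) = -738 have opposite signs, so a root lies in (8, 9); Newton's method refines it to λ ≈ 8.1577. p(106) = -8304 and p(107) = 2104 have opposite signs, so a root lies in (106, 107); Newton's method refines it to λ ≈ 106.801. Check (Vieta): the three roots sum to 115, matching tr M = 115.
So the eigenvalues of A^T A are ≈ 0.0413, 8.1577, 106.801 (all ≥ 0, as they must be for A^T A). The largest is λ_max ≈ 106.801, hence ||A||_2 = sqrt(λ_max) ≈ 10.3345.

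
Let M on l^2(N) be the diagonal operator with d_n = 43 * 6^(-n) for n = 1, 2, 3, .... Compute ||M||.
||M|| = 43/6 (attained at n = 1)

For M diagonal, ||M|| = sup_n |d_n|. The sequence d_n = 43 * 6^(-n) is positive and strictly decreasing (ratio 6^(-1) < 1), so the supremum is d_1 = 43/6. Hence ||M|| = 43/6.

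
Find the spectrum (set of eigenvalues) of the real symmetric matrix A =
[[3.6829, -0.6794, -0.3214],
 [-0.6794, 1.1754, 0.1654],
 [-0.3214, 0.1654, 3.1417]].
sigma(A) ≈ {1, 3, 4}

A is real symmetric, so its spectrum consists of real eigenvalues. Expanding the characteristic polynomial of the displayed matrix gives
  det(λ I - A) = p(λ) = λ^3 + (-8)λ^2 + (19)λ + (-12).
Solving p(λ) = 0 yields eigenvalues ≈ 1, 3, 4. (A is shown rounded to 4 decimals, so these recover the underlying integer eigenvalues to within that precision.)
Verification: the trace of A = 8 equals the sum of eigenvalues 8, and det(A) ≈ 11.9999 matches the eigenvalue product 12.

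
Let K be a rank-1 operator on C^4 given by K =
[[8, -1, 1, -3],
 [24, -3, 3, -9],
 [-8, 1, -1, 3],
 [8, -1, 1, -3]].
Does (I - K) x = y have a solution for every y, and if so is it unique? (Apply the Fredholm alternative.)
(I - K) is singular (det(I - K) = 0, i.e. 1 ∈ sigma(K)). (I - K) x = y is solvable iff y ⊥ ker((I - K)^*) = span{(8, -1, 1, -3)}, i.e. iff 8y_1 - y_2 + y_3 - 3y_4 = 0. When solvable, the solutions are x = y + c·(1, 3, -1, 1), c arbitrary (ker(I - K) = span{(1, 3, -1, 1)}, dimension 1).

K has rank 1, so it is an outer product K = u v^T: every row of K is a multiple of one row vector. Reading off the entries, u = (1, 3, -1, 1) and v = (8, -1, 1, -3) (row i of K equals u_i·v^T). A rank-one matrix u v^T satisfies K u = u (v·u) and kills the (3)-dimensional subspace v^⊥, so its characteristic polynomial is lambda^3 (lambda - v·u) with v·u = tr K = 1. Hence the eigenvalues of I - K are 1 (multiplicity 3) and 1 - (1) = 0, so det(I - K) = 0. (Direct check: I - K =
[[-7, 1, -1, 3],
 [-24, 4, -3, 9],
 [8, -1, 2, -3],
 [-8, 1, -1, 4]]
has determinant 0.) So 1 is an eigenvalue of K and (I - K) is not invertible. The finite-dimensional Fredholm alternative says: either (I - K) is invertible, or ker(I - K) ≠ {0} and then range(I - K) = ker((I - K)^*)^⊥, with dim ker(I - K) = dim ker((I - K)^*). We are in the second case, so we need both kernels. Kernel of I - K: (I - K) u = u - u (v·u) = u - u = 0, so ker(I - K) = span{u} = span{(1, 3, -1, 1)} (it is exactly 1-dimensional because rank(I - K) = 3). Kernel of the adjoint: K is real, so (I - K)^* = I - K^T = I - v u^T, and (I - v u^T) v = v - v (u·v) = 0; hence ker((I - K)^*) = span{v} = span{(8, -1, 1, -3)}. Therefore (I - K) x = y is solvable iff <y, v> = 0, i.e. iff 8y_1 - y_2 + y_3 - 3y_4 = 0. When this holds, K y = u (v·y) = 0, so (I - K) y = y and x = y is a particular solution; the full solution set is the line x = y + c·u = y + c·(1, 3, -1, 1), c ∈ C.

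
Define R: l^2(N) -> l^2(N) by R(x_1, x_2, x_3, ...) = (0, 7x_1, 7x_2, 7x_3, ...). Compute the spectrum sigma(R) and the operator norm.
sigma(R) = closed disk {z in C : |z| ≤ 7}; ||R|| = 7

Note R = 7·U where U is the unit right shift (U x)_k = x_{k-1} (with x_0 := 0); so ||R|| = 7||U|| and sigma(R) = 7·sigma(U). ||R x||^2 = sum_{k≥1} |7x_k|^2 = 49||x||^2, so ||R|| = 7 and sigma(R) ⊂ {|z| ≤ 7}. For any |lambda| < 7, the equation (R - lambda I) x = 0 forces x_1 = 0, then 7x_k = lambda x_{k+1} ⇒ x = 0, so R has no eigenvalues. But (R - lambda I) is not surjective for |lambda| < 7: solving (R - lambda I) x = e_1 would require x_n proportional to (lambda/7)^(-n), which is not in l^2. So every |lambda| < 7 lies in the residual spectrum. The boundary |lambda| = 7 is in the approximate point spectrum (the spectrum is closed). Hence sigma(R) is the closed disk of radius 7.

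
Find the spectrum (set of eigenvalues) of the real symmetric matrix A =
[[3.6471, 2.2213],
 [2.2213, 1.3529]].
sigma(A) ≈ {0, 5}

A is real symmetric, so its spectrum consists of real eigenvalues. Expanding the characteristic polynomial of the displayed matrix gives
  det(λ I - A) = p(λ) = λ^2 + (-5)λ + (0).
Solving p(λ) = 0 yields eigenvalues ≈ 0, 5. (A is shown rounded to 4 decimals, so these recover the underlying integer eigenvalues to within that precision.)
Verification: the trace of A = 5 equals the sum of eigenvalues 5, and det(A) ≈ -0.0000 matches the eigenvalue product 0.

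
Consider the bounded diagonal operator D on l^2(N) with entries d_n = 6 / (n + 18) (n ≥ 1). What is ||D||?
||D|| = 6/19 (attained at n = 1)

For D diagonal, ||D|| = sup_n |d_n| = sup_n 6/(n + 18). This is positive and strictly decreasing in n, so the supremum is attained at n = 1: d_1 = 6/(1 + 18) = 6/19. Hence ||D|| = 6/19.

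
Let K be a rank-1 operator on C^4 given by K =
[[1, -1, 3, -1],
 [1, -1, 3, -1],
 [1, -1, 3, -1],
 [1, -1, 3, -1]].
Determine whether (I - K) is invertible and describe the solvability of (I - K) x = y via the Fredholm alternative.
(I - K) is invertible (det(I - K) = -1 ≠ 0), so for every y in C^4 the equation (I - K) x = y has a unique solution.

K has rank 1, so it is an outer product K = u v^T: every row of K is a multiple of one row vector. Reading off the entries, u = (-1, -1, -1, -1) and v = (-1, 1, -3, 1) (row i of K equals u_i·v^T). A rank-one matrix u v^T satisfies K u = u (v·u) and kills the (3)-dimensional subspace v^⊥, so its characteristic polynomial is lambda^3 (lambda - v·u) with v·u = tr K = 2. Hence the eigenvalues of I - K are 1 (multiplicity 3) and 1 - (2) = -1, so det(I - K) = -1. (Direct check: I - K =
[[0, 1, -3, 1],
 [-1, 2, -3, 1],
 [-1, 1, -2, 1],
 [-1, 1, -3, 2]]
has determinant -1.) The finite-dimensional Fredholm alternative says: either (I - K) is invertible, or ker(I - K) ≠ {0} and then range(I - K) = ker((I - K)^*)^⊥, with dim ker(I - K) = dim ker((I - K)^*). Since det(I - K) ≠ 0, 1 is not an eigenvalue of K and ker(I - K) = {0}, so we are in the first case: for every y there is a unique x = (I - K)^(-1) y. Explicitly, by the Sherman–Morrison formula, (I - u v^T)^(-1) = I + u v^T/(1 - v·u), i.e. (I - K)^(-1) = I - K.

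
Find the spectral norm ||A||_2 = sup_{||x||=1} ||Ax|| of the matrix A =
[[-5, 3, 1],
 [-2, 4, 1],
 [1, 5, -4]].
||A||_2 ≈ 7.8384 (= sqrt(largest eigenvalue of A^T A))

||A||_2 = sigma_max(A) = sqrt(lambda_max(A^T A)). Form the symmetric matrix M = A^T A =
[[30, -18, -11],
 [-18, 50, -13],
 [-11, -13, 18]].
Its characteristic polynomial (trace, sum of principal 2x2 minors, determinant of M give the coefficients) is
  p(λ) = det(λ I - M) = λ^3 - 98λ^2 + 2326λ - 4900.
No integer candidate from the rational root theorem (±divisors of 4900) is a root, so the roots are irrational. The cubic discriminant is Δ = 2632463200 > 0, so there are three distinct real roots. p(2) = -632 and p(3) = 1223 have opposite signs, so a root lies in (2, 3); Newton's method refines it to λ ≈ 2.3299. p(34) = 200 and p(35) = -665 have opposite signs, so a root lies in (34, 35); Newton's method refines it to λ ≈ 34.2301. p(61) = -691 and p(62) = 928 have opposite signs, so a root lies in (61, 62); Newton's method refines it to λ ≈ 61.44. Check (Vieta): the three roots sum to 98, matching tr M = 98.
So the eigenvalues of A^T A are ≈ 2.3299, 34.2301, 61.44 (all ≥ 0, as they must be for A^T A). The largest is λ_max ≈ 61.44, hence ||A||_2 = sqrt(λ_max) ≈ 7.8384.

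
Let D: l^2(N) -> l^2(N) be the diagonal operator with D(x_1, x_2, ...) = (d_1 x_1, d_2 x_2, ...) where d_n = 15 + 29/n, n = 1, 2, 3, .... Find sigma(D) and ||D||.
sigma(D) = {15 + 29/n : n ≥ 1} ∪ {15}; ||D|| = 44

A bounded diagonal operator on l^2 with diagonal entries d_n has spectrum equal to the closure of {d_n : n ≥ 1}: every d_n is an eigenvalue (with eigenvector e_n), so {d_n} ⊂ sigma(D); the spectrum is closed, so its closure is too; and for lambda not in the closure, (D - lambda I) has bounded inverse (the diagonal entries 1/(d_n - lambda) are bounded). For our sequence d_n = 15 + 29/n, n = 1, 2, 3, ...:
  - {d_n} = {15 + 29/n : n ≥ 1}; the only limit point is 15
  - closure = {15 + 29/n : n ≥ 1} ∪ {15}
For the norm: a diagonal operator has ||D|| = sup_n |d_n|. Here d_n = 15 + 29/n is positive and decreasing, so sup_n |d_n| = d_1 = 15 + 29 = 44. So ||D|| = 44.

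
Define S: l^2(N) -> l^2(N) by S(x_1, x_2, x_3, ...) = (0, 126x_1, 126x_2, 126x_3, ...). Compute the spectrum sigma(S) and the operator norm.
sigma(S) = closed disk {z in C : |z| ≤ 126}; ||S|| = 126

Note S = 126·U where U is the unit right shift (U x)_k = x_{k-1} (with x_0 := 0); so ||S|| = 126||U|| and sigma(S) = 126·sigma(U). ||S x||^2 = sum_{k≥1} |126x_k|^2 = 15876||x||^2, so ||S|| = 126 and sigma(S) ⊂ {|z| ≤ 126}. For any |lambda| < 126, the equation (S - lambda I) x = 0 forces x_1 = 0, then 126x_k = lambda x_{k+1} ⇒ x = 0, so S has no eigenvalues. But (S - lambda I) is not surjective for |lambda| < 126: solving (S - lambda I) x = e_1 would require x_n proportional to (lambda/126)^(-n), which is not in l^2. So every |lambda| < 126 lies in the residual spectrum. The boundary |lambda| = 126 is in the approximate point spectrum (the spectrum is closed). Hence sigma(S) is the closed disk of radius 126.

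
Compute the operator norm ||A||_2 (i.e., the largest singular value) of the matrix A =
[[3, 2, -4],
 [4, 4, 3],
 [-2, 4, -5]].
||A||_2 ≈ 7.7773 (= sqrt(largest eigenvalue of A^T A))

||A||_2 = sigma_max(A) = sqrt(lambda_max(A^T A)). Form the symmetric matrix M = A^T A =
[[29, 14, 10],
 [14, 36, -16],
 [10, -16, 50]].
Its characteristic polynomial (trace, sum of principal 2x2 minors, determinant of M give the coefficients) is
  p(λ) = det(λ I - M) = λ^3 - 115λ^2 + 3742λ - 26896.
No integer candidate from the rational root theorem (±divisors of 26896) is a root, so the roots are irrational. The cubic discriminant is Δ = 774857156 > 0, so there are three distinct real roots. p(9) = -1804 and p(10) = 24 have opposite signs, so a root lies in (9, 10); Newton's method refines it to λ ≈ 9.9862. p(44) = 296 and p(45) = -256 have opposite signs, so a root lies in (44, 45); Newton's method refines it to λ ≈ 44.5279. p(60) = -376 and p(61) = 432 have opposite signs, so a root lies in (60, 61); Newton's method refines it to λ ≈ 60.4859. Check (Vieta): the three roots sum to 115, matching tr M = 115.
So the eigenvalues of A^T A are ≈ 9.9862, 44.5279, 60.4859 (all ≥ 0, as they must be for A^T A). The largest is λ_max ≈ 60.4859, hence ||A||_2 = sqrt(λ_max) ≈ 7.7773.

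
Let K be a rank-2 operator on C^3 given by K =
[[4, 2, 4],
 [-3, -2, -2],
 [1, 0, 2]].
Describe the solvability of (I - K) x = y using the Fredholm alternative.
(I - K) is invertible (det(I - K) = -5 ≠ 0), so for every y in C^3 the equation (I - K) x = y has a unique solution.

K has rank 2 and factors as K = U V^T = u1 v1^T + u2 v2^T with u1 = (-1, 1, 0), v1 = (-3, -2, -2), u2 = (1, 0, 1), v2 = (1, 0, 2) (multiplying out reproduces the displayed K). The nonzero eigenvalues of U V^T coincide with those of the 2 x 2 matrix G = V^T U = [[v1·u1, v1·u2], [v2·u1, v2·u2]] = [[1, -5], [-1, 3]], and by the Sylvester determinant identity det(I_3 - U V^T) = det(I_2 - V^T U) = det([[0, 5], [1, -2]]) = (0)(-2) - (5)(1) = -5. (Direct check: I - K =
[[-3, -2, -4],
 [3, 3, 2],
 [-1, 0, -1]]
has determinant -5.) The finite-dimensional Fredholm alternative says: either (I - K) is invertible, or ker(I - K) ≠ {0} and then range(I - K) = ker((I - K)^*)^⊥, with dim ker(I - K) = dim ker((I - K)^*). Since det(I - K) ≠ 0, 1 is not an eigenvalue of K and ker(I - K) = {0}, so we are in the first case: for every y there is a unique x = (I - K)^(-1) y. (Explicitly, by the Woodbury identity, (I - U V^T)^(-1) = I + U (I_2 - G)^(-1) V^T.)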